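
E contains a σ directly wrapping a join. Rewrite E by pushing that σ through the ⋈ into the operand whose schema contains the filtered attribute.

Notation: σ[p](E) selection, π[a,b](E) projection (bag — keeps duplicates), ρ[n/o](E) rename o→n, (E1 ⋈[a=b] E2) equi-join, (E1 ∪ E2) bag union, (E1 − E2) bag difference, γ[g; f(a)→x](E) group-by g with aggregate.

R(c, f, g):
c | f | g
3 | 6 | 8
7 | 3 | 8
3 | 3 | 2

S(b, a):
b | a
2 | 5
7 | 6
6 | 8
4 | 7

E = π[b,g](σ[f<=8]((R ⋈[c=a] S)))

σ filters on f, owned by the left side.
E' = π[b,g]((σ[f<=8](R) ⋈[c=a] S))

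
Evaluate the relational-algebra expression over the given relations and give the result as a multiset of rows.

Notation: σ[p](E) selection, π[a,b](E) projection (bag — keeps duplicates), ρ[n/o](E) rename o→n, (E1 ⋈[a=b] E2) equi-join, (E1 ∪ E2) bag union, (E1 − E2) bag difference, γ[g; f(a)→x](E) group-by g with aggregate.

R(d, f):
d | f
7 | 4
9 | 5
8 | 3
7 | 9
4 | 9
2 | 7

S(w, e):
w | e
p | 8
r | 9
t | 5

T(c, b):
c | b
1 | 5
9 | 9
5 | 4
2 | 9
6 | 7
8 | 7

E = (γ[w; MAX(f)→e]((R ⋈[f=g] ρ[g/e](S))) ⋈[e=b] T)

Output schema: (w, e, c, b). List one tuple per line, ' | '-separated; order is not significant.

Stepwise |·|:
  R → 6
  S → 3
  ρ[g/e](S) → 3
  (R ⋈[f=g] ρ[g/e](S)) → 3
  γ[w; MAX(f)→e]((R ⋈[f=g] ρ[g/e](S))) → 2
  T → 6
  (γ[w; MAX(f)→e]((R ⋈[f=g] ρ[g/e](S))) ⋈[e=b] T) → 3

== RESULT ==
w | e | c | b
r | 9 | 2 | 9
r | 9 | 9 | 9
t | 5 | 1 | 5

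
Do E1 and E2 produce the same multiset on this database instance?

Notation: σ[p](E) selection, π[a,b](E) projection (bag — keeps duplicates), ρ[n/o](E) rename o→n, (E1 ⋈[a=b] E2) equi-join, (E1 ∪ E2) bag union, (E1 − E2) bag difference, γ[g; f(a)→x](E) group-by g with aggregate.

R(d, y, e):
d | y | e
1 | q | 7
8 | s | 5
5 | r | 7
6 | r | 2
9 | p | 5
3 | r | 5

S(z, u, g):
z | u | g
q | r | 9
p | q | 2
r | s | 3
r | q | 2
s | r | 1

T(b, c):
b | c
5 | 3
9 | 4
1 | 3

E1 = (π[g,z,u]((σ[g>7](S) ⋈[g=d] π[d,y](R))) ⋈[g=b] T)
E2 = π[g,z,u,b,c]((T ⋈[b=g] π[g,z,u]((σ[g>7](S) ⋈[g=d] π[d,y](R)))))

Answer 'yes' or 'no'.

E1 stepwise |·|:
  S → 5
  σ[g>7](S) → 1
  R → 6
  π[d,y](R) → 6
  (σ[g>7](S) ⋈[g=d] π[d,y](R)) → 1
  π[g,z,u]((σ[g>7](S) ⋈[g=d] π[d,y](R))) → 1
  T → 3
  (π[g,z,u]((σ[g>7](S) ⋈[g=d] π[d,y](R))) ⋈[g=b] T) → 1
E2 stepwise |·|:
  T → 3
  S → 5
  σ[g>7](S) → 1
  R → 6
  π[d,y](R) → 6
  (σ[g>7](S) ⋈[g=d] π[d,y](R)) → 1
  π[g,z,u]((σ[g>7](S) ⋈[g=d] π[d,y](R))) → 1
  (T ⋈[b=g] π[g,z,u]((σ[g>7](S) ⋈[g=d] π[d,y](R)))) → 1
  π[g,z,u,b,c]((T ⋈[b=g] π[g,z,u]((σ[g>7](S) ⋈[g=d] π[d,y](R))))) → 1

E1 and E2 produce the same multiset:
g | z | u | b | c
9 | q | r | 9 | 4

yes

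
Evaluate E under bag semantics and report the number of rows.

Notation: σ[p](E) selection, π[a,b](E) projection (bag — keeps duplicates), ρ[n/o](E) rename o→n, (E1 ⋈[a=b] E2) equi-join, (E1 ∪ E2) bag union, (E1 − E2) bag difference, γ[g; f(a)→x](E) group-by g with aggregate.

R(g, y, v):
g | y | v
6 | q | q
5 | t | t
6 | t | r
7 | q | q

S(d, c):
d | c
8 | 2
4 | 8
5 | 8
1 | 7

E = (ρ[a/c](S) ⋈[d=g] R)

Per-node cardinality:
  S → 4
  ρ[a/c](S) → 4
  R → 4
  (ρ[a/c](S) ⋈[d=g] R) → 1

|E| = 1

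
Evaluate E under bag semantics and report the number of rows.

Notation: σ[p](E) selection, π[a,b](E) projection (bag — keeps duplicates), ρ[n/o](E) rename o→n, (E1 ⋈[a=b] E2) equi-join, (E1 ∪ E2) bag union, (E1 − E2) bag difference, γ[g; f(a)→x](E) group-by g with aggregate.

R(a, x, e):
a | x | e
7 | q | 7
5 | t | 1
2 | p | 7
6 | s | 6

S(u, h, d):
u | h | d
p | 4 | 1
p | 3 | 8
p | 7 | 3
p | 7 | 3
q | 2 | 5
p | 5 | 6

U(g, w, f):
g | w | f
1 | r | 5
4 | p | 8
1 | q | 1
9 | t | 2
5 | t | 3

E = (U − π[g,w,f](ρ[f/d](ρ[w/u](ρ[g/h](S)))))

Row counts bottom-up:
  U → 5
  S → 6
  ρ[g/h](S) → 6
  ρ[w/u](ρ[g/h](S)) → 6
  ρ[f/d](ρ[w/u](ρ[g/h](S))) → 6
  π[g,w,f](ρ[f/d](ρ[w/u](ρ[g/h](S)))) → 6
  (U − π[g,w,f](ρ[f/d](ρ[w/u](ρ[g/h](S))))) → 5

|E| = 5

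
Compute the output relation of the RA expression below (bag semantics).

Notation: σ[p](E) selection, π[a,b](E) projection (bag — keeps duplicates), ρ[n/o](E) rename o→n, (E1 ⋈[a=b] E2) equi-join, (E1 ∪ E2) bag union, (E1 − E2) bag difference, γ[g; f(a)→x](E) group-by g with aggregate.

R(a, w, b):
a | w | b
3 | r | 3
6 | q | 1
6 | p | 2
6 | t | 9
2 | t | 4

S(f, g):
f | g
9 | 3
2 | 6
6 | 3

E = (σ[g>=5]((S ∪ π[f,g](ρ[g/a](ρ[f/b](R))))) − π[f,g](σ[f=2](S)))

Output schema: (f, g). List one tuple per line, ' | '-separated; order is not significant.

Stepwise |·|:
  S → 3
  R → 5
  ρ[f/b](R) → 5
  ρ[g/a](ρ[f/b](R)) → 5
  π[f,g](ρ[g/a](ρ[f/b](R))) → 5
  (S ∪ π[f,g](ρ[g/a](ρ[f/b](R)))) → 8
  σ[g>=5]((S ∪ π[f,g](ρ[g/a](ρ[f/b](R))))) → 4
  S → 3
  σ[f=2](S) → 1
  π[f,g](σ[f=2](S)) → 1
  (σ[g>=5]((S ∪ π[f,g](ρ[g/a](ρ[f/b](R))))) − π[f,g](σ[f=2](S))) → 3

== RESULT ==
f | g
1 | 6
2 | 6
9 | 6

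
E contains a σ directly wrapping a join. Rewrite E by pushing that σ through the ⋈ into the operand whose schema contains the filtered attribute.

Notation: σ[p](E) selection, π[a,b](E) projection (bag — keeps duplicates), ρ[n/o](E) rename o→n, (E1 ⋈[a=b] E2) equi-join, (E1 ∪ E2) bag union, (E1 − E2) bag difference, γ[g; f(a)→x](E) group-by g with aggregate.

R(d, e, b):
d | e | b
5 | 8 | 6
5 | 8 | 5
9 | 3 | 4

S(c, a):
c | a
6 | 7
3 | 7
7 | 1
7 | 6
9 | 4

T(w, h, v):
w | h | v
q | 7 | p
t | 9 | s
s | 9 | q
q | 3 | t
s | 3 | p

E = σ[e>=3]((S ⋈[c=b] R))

σ filters on e, owned by the right side.
E' = (S ⋈[c=b] σ[e>=3](R))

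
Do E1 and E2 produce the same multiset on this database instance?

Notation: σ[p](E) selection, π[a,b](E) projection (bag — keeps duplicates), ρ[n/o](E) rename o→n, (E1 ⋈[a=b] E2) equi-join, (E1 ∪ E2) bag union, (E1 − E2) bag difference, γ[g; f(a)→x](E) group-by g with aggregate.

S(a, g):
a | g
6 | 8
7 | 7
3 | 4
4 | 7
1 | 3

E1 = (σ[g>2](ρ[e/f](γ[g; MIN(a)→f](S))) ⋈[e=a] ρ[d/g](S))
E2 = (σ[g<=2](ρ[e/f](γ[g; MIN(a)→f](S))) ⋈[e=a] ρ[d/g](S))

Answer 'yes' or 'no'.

E1 per-node cardinality:
  S → 5
  γ[g; MIN(a)→f](S) → 4
  ρ[e/f](γ[g; MIN(a)→f](S)) → 4
  σ[g>2](ρ[e/f](γ[g; MIN(a)→f](S))) → 4
  S → 5
  ρ[d/g](S) → 5
  (σ[g>2](ρ[e/f](γ[g; MIN(a)→f](S))) ⋈[e=a] ρ[d/g](S)) → 4
E2 per-node cardinality:
  S → 5
  γ[g; MIN(a)→f](S) → 4
  ρ[e/f](γ[g; MIN(a)→f](S)) → 4
  σ[g<=2](ρ[e/f](γ[g; MIN(a)→f](S))) → 0
  S → 5
  ρ[d/g](S) → 5
  (σ[g<=2](ρ[e/f](γ[g; MIN(a)→f](S))) ⋈[e=a] ρ[d/g](S)) → 0

E1 result:
g | e | a | d
3 | 1 | 1 | 3
4 | 3 | 3 | 4
7 | 4 | 4 | 7
8 | 6 | 6 | 8
E2 result:
g | e | a | d
(0 rows)
Witness: (7, 4, 4, 7) appears 1× in E1 but 0× in E2.

no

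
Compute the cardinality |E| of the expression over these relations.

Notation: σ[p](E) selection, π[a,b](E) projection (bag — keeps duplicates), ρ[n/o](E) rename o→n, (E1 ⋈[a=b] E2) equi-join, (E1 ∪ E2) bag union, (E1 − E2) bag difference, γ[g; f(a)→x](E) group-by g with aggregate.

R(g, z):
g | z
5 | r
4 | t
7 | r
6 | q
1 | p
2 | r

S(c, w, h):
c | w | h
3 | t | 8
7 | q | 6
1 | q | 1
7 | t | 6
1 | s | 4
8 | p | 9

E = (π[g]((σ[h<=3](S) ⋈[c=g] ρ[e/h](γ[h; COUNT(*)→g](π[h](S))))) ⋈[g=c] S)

Per-node cardinality:
  S → 6
  σ[h<=3](S) → 1
  S → 6
  π[h](S) → 6
  γ[h; COUNT(*)→g](π[h](S)) → 5
  ρ[e/h](γ[h; COUNT(*)→g](π[h](S))) → 5
  (σ[h<=3](S) ⋈[c=g] ρ[e/h](γ[h; COUNT(*)→g](π[h](S)))) → 4
  π[g]((σ[h<=3](S) ⋈[c=g] ρ[e/h](γ[h; COUNT(*)→g](π[h](S))))) → 4
  S → 6
  (π[g]((σ[h<=3](S) ⋈[c=g] ρ[e/h](γ[h; COUNT(*)→g](π[h](S))))) ⋈[g=c] S) → 8

|E| = 8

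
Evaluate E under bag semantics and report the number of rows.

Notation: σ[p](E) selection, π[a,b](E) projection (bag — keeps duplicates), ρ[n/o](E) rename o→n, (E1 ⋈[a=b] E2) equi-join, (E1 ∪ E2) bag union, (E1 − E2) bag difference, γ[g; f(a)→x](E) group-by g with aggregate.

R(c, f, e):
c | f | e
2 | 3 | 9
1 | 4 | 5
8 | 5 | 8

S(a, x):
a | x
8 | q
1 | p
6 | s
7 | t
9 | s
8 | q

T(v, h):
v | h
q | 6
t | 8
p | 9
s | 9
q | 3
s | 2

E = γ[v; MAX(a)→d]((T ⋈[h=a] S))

Subexpression sizes:
  T → 6
  S → 6
  (T ⋈[h=a] S) → 5
  γ[v; MAX(a)→d]((T ⋈[h=a] S)) → 4

|E| = 4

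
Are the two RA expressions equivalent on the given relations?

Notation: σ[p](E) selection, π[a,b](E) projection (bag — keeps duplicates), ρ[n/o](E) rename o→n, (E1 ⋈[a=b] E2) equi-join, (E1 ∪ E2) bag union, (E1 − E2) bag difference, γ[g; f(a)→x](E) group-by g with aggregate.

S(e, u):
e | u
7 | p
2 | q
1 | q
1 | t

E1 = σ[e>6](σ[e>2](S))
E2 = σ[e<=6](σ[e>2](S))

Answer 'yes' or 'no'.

E1 subexpression sizes:
  S → 4
  σ[e>2](S) → 1
  σ[e>6](σ[e>2](S)) → 1
E2 subexpression sizes:
  S → 4
  σ[e>2](S) → 1
  σ[e<=6](σ[e>2](S)) → 0

E1 result:
e | u
7 | p
E2 result:
e | u
(0 rows)
Witness: (7, 'p') appears 1× in E1 but 0× in E2.

no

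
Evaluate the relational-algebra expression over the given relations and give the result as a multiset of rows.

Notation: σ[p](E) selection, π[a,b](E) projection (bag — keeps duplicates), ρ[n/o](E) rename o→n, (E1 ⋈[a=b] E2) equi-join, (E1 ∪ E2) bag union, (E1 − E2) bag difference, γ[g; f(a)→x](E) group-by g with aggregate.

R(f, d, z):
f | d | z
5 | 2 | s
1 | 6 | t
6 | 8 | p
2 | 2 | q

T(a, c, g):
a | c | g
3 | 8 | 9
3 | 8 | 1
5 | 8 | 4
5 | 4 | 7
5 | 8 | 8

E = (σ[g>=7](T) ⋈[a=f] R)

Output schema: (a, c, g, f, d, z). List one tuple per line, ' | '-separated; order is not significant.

Per-node cardinality:
  T → 5
  σ[g>=7](T) → 3
  R → 4
  (σ[g>=7](T) ⋈[a=f] R) → 2

== RESULT ==
a | c | g | f | d | z
5 | 4 | 7 | 5 | 2 | s
5 | 8 | 8 | 5 | 2 | s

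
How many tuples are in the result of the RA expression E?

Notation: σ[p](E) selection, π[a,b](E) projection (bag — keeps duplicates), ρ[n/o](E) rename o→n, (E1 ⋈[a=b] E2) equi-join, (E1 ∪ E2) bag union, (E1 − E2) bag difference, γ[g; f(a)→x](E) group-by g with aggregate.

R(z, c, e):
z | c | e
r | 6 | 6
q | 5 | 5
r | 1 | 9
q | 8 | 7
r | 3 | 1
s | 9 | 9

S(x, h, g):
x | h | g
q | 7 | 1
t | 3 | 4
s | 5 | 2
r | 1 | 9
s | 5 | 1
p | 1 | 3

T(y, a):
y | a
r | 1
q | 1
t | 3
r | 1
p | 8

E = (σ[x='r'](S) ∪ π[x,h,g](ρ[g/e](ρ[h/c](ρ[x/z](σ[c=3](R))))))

Row counts bottom-up:
  S → 6
  σ[x='r'](S) → 1
  R → 6
  σ[c=3](R) → 1
  ρ[x/z](σ[c=3](R)) → 1
  ρ[h/c](ρ[x/z](σ[c=3](R))) → 1
  ρ[g/e](ρ[h/c](ρ[x/z](σ[c=3](R)))) → 1
  π[x,h,g](ρ[g/e](ρ[h/c](ρ[x/z](σ[c=3](R))))) → 1
  (σ[x='r'](S) ∪ π[x,h,g](ρ[g/e](ρ[h/c](ρ[x/z](σ[c=3](R)))))) → 2

|E| = 2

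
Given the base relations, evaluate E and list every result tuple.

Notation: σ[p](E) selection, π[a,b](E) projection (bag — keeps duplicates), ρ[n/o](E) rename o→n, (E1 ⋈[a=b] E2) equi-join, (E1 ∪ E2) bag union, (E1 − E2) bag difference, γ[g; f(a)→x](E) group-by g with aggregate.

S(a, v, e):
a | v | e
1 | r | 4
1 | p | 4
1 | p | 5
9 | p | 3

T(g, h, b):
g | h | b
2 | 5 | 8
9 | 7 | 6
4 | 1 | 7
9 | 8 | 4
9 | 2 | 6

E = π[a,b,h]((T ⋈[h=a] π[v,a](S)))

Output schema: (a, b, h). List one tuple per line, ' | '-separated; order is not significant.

Per-node cardinality:
  T → 5
  S → 4
  π[v,a](S) → 4
  (T ⋈[h=a] π[v,a](S)) → 3
  π[a,b,h]((T ⋈[h=a] π[v,a](S))) → 3

== RESULT ==
a | b | h
1 | 7 | 1
1 | 7 | 1
1 | 7 | 1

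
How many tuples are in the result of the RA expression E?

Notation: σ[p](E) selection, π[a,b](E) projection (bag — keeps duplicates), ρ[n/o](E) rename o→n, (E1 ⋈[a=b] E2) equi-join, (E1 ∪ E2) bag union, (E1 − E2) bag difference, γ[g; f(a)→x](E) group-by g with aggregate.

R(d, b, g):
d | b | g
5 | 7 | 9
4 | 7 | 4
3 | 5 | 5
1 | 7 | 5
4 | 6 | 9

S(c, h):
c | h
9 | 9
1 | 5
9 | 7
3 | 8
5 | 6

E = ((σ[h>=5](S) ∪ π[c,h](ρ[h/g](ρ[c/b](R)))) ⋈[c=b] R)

Subexpression sizes:
  S → 5
  σ[h>=5](S) → 5
  R → 5
  ρ[c/b](R) → 5
  ρ[h/g](ρ[c/b](R)) → 5
  π[c,h](ρ[h/g](ρ[c/b](R))) → 5
  (σ[h>=5](S) ∪ π[c,h](ρ[h/g](ρ[c/b](R)))) → 10
  R → 5
  ((σ[h>=5](S) ∪ π[c,h](ρ[h/g](ρ[c/b](R)))) ⋈[c=b] R) → 12

|E| = 12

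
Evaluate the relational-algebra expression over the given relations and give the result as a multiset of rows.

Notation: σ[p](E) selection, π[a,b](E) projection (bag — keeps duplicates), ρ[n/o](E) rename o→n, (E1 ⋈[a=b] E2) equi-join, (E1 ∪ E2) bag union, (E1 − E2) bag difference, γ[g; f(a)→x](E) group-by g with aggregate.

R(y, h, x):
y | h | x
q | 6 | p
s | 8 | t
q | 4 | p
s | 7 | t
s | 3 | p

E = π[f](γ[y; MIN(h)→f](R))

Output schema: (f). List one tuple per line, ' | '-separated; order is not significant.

Row counts bottom-up:
  R → 5
  γ[y; MIN(h)→f](R) → 2
  π[f](γ[y; MIN(h)→f](R)) → 2

== RESULT ==
f
3
4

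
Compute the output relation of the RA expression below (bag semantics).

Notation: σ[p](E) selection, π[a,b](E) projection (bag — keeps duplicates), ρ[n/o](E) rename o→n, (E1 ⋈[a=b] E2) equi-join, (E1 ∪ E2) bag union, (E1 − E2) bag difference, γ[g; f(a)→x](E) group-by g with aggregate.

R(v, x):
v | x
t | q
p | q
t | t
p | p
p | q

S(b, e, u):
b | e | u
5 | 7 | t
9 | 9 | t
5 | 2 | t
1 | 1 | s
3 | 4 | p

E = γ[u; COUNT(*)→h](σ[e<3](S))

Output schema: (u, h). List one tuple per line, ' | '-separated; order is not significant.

Row counts bottom-up:
  S → 5
  σ[e<3](S) → 2
  γ[u; COUNT(*)→h](σ[e<3](S)) → 2

== RESULT ==
u | h
s | 1
t | 1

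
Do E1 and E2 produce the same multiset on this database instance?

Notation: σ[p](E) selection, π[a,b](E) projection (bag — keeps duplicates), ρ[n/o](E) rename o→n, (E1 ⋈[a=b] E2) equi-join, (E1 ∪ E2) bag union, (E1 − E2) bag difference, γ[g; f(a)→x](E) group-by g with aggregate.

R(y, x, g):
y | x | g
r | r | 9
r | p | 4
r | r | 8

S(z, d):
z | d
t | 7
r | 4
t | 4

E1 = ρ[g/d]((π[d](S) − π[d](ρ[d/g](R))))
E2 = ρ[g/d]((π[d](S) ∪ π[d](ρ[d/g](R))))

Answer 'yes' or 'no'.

E1 subexpression sizes:
  S → 3
  π[d](S) → 3
  R → 3
  ρ[d/g](R) → 3
  π[d](ρ[d/g](R)) → 3
  (π[d](S) − π[d](ρ[d/g](R))) → 2
  ρ[g/d]((π[d](S) − π[d](ρ[d/g](R)))) → 2
E2 subexpression sizes:
  S → 3
  π[d](S) → 3
  R → 3
  ρ[d/g](R) → 3
  π[d](ρ[d/g](R)) → 3
  (π[d](S) ∪ π[d](ρ[d/g](R))) → 6
  ρ[g/d]((π[d](S) ∪ π[d](ρ[d/g](R)))) → 6

E1 result:
g
4
7
E2 result:
g
4
4
4
7
8
9
Witness: (8,) appears 0× in E1 but 1× in E2.

no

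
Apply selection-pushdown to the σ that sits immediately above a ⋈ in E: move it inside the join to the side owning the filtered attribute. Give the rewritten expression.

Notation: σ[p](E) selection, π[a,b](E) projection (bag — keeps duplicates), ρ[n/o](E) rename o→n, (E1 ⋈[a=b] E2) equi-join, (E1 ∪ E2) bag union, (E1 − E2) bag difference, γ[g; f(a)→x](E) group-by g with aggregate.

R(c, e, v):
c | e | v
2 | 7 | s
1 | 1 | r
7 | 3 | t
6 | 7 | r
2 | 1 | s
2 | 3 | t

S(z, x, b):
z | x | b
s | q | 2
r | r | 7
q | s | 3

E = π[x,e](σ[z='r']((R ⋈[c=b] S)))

σ filters on z, owned by the right side.
E' = π[x,e]((R ⋈[c=b] σ[z='r'](S)))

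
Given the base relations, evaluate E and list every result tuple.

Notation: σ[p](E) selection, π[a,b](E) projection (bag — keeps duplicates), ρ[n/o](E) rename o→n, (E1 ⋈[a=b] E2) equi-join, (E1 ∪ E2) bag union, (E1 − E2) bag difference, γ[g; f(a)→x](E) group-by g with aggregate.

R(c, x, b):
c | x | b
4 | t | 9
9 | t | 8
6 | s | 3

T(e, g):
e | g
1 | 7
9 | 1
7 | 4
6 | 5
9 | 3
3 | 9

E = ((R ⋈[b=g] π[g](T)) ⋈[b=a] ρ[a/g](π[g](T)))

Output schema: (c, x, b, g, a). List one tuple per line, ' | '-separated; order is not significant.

Row counts bottom-up:
  R → 3
  T → 6
  π[g](T) → 6
  (R ⋈[b=g] π[g](T)) → 2
  T → 6
  π[g](T) → 6
  ρ[a/g](π[g](T)) → 6
  ((R ⋈[b=g] π[g](T)) ⋈[b=a] ρ[a/g](π[g](T))) → 2

== RESULT ==
c | x | b | g | a
4 | t | 9 | 9 | 9
6 | s | 3 | 3 | 3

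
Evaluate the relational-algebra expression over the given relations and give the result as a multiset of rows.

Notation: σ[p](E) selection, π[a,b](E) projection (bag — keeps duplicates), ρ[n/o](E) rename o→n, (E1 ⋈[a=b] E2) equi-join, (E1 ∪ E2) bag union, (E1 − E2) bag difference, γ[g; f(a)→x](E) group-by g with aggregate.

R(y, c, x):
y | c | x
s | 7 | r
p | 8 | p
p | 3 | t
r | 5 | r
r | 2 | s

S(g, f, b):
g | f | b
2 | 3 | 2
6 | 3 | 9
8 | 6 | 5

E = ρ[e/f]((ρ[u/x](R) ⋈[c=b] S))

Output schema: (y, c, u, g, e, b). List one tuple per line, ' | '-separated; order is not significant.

Stepwise |·|:
  R → 5
  ρ[u/x](R) → 5
  S → 3
  (ρ[u/x](R) ⋈[c=b] S) → 2
  ρ[e/f]((ρ[u/x](R) ⋈[c=b] S)) → 2

== RESULT ==
y | c | u | g | e | b
r | 2 | s | 2 | 3 | 2
r | 5 | r | 8 | 6 | 5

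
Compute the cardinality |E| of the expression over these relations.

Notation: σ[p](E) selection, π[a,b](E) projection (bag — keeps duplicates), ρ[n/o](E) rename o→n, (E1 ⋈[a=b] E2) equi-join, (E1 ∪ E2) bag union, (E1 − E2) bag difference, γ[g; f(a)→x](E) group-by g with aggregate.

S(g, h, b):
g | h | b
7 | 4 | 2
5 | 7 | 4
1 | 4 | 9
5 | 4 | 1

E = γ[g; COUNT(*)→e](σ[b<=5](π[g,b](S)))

Row counts bottom-up:
  S → 4
  π[g,b](S) → 4
  σ[b<=5](π[g,b](S)) → 3
  γ[g; COUNT(*)→e](σ[b<=5](π[g,b](S))) → 2

|E| = 2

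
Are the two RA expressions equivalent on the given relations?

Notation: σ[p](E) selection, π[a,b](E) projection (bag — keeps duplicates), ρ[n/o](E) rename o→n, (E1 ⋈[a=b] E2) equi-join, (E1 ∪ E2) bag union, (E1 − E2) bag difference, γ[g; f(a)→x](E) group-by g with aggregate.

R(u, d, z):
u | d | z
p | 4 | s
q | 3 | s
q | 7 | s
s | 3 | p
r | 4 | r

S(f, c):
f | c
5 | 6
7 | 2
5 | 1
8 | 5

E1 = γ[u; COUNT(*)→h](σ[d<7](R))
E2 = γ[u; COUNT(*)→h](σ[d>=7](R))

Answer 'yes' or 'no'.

E1 subexpression sizes:
  R → 5
  σ[d<7](R) → 4
  γ[u; COUNT(*)→h](σ[d<7](R)) → 4
E2 subexpression sizes:
  R → 5
  σ[d>=7](R) → 1
  γ[u; COUNT(*)→h](σ[d>=7](R)) → 1

E1 result:
u | h
p | 1
q | 1
r | 1
s | 1
E2 result:
u | h
q | 1
Witness: ('r', 1) appears 1× in E1 but 0× in E2.

no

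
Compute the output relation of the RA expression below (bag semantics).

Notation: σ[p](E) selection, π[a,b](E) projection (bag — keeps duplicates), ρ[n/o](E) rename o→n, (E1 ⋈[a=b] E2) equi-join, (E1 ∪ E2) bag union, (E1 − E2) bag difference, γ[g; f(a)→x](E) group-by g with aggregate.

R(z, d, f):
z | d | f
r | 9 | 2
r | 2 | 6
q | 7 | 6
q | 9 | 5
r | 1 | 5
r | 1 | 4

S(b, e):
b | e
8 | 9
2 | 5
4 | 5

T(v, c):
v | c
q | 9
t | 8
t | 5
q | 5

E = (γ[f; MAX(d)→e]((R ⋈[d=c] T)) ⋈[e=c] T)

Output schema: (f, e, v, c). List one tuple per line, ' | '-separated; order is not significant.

Stepwise |·|:
  R → 6
  T → 4
  (R ⋈[d=c] T) → 2
  γ[f; MAX(d)→e]((R ⋈[d=c] T)) → 2
  T → 4
  (γ[f; MAX(d)→e]((R ⋈[d=c] T)) ⋈[e=c] T) → 2

== RESULT ==
f | e | v | c
2 | 9 | q | 9
5 | 9 | q | 9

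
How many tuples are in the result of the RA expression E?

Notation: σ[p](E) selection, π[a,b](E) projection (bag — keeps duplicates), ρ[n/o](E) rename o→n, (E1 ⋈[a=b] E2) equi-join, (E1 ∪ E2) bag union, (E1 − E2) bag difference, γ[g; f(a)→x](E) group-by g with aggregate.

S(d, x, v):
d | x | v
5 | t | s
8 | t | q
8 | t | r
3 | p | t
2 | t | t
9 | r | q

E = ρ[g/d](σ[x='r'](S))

Row counts bottom-up:
  S → 6
  σ[x='r'](S) → 1
  ρ[g/d](σ[x='r'](S)) → 1

|E| = 1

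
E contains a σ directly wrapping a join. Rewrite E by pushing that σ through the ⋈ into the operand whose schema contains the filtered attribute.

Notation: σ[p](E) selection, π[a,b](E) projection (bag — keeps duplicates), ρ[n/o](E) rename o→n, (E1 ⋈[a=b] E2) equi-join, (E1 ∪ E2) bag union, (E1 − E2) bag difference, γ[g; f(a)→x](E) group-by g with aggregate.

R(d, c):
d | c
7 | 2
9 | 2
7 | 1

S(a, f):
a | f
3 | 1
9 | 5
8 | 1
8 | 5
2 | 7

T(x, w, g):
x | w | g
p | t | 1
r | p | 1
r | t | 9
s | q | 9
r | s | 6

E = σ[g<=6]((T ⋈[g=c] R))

σ filters on g, owned by the left side.
E' = (σ[g<=6](T) ⋈[g=c] R)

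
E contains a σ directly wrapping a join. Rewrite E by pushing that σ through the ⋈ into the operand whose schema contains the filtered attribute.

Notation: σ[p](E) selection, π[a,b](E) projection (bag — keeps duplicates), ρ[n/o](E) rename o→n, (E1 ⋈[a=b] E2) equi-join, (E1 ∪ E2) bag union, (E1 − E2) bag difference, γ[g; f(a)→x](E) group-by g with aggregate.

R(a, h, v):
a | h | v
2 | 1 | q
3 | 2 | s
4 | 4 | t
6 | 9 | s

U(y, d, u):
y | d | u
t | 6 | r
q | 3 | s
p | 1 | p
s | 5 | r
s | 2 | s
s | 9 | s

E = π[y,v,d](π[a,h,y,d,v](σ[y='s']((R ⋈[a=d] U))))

σ filters on y, owned by the right side.
E' = π[y,v,d](π[a,h,y,d,v]((R ⋈[a=d] σ[y='s'](U))))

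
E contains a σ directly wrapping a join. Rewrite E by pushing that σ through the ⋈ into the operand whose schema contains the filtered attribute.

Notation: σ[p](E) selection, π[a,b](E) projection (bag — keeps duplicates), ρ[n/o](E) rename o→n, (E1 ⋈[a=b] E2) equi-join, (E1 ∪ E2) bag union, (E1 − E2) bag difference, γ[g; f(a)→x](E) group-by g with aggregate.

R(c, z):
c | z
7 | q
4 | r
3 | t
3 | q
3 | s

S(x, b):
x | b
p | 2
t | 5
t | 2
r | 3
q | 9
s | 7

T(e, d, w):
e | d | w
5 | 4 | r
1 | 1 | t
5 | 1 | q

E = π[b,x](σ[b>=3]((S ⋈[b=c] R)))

σ filters on b, owned by the left side.
E' = π[b,x]((σ[b>=3](S) ⋈[b=c] R))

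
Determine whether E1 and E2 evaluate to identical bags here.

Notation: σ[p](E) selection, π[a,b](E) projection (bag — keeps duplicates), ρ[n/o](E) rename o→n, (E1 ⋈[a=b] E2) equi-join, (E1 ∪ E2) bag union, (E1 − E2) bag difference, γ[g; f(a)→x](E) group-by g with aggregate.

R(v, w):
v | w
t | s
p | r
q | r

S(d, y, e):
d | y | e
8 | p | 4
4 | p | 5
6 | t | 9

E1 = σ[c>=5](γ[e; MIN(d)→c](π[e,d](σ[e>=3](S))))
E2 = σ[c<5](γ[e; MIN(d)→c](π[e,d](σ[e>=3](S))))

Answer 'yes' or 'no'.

E1 per-node cardinality:
  S → 3
  σ[e>=3](S) → 3
  π[e,d](σ[e>=3](S)) → 3
  γ[e; MIN(d)→c](π[e,d](σ[e>=3](S))) → 3
  σ[c>=5](γ[e; MIN(d)→c](π[e,d](σ[e>=3](S)))) → 2
E2 per-node cardinality:
  S → 3
  σ[e>=3](S) → 3
  π[e,d](σ[e>=3](S)) → 3
  γ[e; MIN(d)→c](π[e,d](σ[e>=3](S))) → 3
  σ[c<5](γ[e; MIN(d)→c](π[e,d](σ[e>=3](S)))) → 1

E1 result:
e | c
4 | 8
9 | 6
E2 result:
e | c
5 | 4
Witness: (9, 6) appears 1× in E1 but 0× in E2.

no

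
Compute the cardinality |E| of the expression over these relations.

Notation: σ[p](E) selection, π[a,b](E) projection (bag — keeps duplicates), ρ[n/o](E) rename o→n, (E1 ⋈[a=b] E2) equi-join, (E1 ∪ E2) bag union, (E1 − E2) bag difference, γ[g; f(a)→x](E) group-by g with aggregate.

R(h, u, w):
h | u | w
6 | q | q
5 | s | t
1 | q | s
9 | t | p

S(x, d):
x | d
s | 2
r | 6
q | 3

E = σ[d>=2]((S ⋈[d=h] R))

Per-node cardinality:
  S → 3
  R → 4
  (S ⋈[d=h] R) → 1
  σ[d>=2]((S ⋈[d=h] R)) → 1

|E| = 1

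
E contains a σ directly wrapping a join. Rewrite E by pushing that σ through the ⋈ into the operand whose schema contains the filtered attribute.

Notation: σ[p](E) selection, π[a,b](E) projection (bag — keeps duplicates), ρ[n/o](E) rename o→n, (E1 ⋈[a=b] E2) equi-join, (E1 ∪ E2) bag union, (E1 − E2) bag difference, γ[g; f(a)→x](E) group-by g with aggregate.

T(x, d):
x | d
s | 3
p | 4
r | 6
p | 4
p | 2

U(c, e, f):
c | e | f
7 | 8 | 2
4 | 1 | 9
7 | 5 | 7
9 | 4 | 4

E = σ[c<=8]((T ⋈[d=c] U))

σ filters on c, owned by the right side.
E' = (T ⋈[d=c] σ[c<=8](U))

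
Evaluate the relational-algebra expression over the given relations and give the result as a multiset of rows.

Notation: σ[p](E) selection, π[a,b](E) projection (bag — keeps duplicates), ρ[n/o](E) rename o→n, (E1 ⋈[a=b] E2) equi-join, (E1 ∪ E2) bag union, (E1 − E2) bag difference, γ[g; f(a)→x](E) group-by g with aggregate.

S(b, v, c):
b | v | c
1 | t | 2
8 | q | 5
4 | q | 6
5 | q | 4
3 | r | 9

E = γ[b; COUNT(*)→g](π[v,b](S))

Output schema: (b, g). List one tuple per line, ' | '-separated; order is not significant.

Subexpression sizes:
  S → 5
  π[v,b](S) → 5
  γ[b; COUNT(*)→g](π[v,b](S)) → 5

== RESULT ==
b | g
1 | 1
3 | 1
4 | 1
5 | 1
8 | 1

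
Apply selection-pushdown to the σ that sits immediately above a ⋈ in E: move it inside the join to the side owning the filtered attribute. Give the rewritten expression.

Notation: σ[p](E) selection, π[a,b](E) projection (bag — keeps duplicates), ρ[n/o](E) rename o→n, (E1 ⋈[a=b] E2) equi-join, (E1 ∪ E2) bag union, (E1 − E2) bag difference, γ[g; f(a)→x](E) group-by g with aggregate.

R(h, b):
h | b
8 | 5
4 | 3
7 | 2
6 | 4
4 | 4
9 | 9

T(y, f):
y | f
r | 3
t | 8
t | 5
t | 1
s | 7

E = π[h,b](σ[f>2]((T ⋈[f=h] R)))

σ filters on f, owned by the left side.
E' = π[h,b]((σ[f>2](T) ⋈[f=h] R))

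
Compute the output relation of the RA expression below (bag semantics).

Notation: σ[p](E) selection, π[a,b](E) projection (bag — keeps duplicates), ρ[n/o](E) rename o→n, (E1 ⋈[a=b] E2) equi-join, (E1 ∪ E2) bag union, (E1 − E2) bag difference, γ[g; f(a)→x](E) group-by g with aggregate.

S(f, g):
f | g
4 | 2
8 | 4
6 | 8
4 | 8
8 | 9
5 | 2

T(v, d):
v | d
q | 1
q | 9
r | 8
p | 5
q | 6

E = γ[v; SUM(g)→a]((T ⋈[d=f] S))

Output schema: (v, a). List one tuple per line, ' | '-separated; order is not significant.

Row counts bottom-up:
  T → 5
  S → 6
  (T ⋈[d=f] S) → 4
  γ[v; SUM(g)→a]((T ⋈[d=f] S)) → 3

== RESULT ==
v | a
p | 2
q | 8
r | 13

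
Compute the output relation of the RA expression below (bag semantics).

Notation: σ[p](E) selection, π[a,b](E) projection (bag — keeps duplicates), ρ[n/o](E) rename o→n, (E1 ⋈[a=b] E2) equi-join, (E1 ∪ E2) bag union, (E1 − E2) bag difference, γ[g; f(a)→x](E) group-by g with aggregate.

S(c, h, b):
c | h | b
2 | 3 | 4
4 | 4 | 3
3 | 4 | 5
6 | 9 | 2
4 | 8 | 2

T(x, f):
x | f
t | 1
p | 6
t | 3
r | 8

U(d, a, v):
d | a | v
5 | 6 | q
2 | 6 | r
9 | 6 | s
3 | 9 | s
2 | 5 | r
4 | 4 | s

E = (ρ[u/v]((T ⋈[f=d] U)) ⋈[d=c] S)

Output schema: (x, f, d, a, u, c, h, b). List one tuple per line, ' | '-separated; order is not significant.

Stepwise |·|:
  T → 4
  U → 6
  (T ⋈[f=d] U) → 1
  ρ[u/v]((T ⋈[f=d] U)) → 1
  S → 5
  (ρ[u/v]((T ⋈[f=d] U)) ⋈[d=c] S) → 1

== RESULT ==
x | f | d | a | u | c | h | b
t | 3 | 3 | 9 | s | 3 | 4 | 5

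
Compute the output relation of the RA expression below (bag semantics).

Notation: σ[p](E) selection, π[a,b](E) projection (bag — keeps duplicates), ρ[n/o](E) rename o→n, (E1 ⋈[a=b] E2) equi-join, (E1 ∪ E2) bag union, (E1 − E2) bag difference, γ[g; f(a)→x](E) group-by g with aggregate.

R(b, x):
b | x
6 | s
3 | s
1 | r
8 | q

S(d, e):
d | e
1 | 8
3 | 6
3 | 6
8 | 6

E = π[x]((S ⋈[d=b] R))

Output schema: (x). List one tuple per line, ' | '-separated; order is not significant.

Row counts bottom-up:
  S → 4
  R → 4
  (S ⋈[d=b] R) → 4
  π[x]((S ⋈[d=b] R)) → 4

== RESULT ==
x
q
r
s
s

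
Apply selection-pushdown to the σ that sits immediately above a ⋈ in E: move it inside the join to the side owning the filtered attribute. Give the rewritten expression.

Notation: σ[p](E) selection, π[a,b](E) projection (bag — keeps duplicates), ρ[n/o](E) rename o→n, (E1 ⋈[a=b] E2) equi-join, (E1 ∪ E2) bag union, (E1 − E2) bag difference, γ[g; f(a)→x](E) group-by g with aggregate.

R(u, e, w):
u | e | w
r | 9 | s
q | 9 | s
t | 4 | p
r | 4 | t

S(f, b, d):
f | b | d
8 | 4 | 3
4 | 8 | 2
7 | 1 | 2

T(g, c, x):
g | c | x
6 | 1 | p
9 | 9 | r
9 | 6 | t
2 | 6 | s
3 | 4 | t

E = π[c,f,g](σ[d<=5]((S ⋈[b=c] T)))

σ filters on d, owned by the left side.
E' = π[c,f,g]((σ[d<=5](S) ⋈[b=c] T))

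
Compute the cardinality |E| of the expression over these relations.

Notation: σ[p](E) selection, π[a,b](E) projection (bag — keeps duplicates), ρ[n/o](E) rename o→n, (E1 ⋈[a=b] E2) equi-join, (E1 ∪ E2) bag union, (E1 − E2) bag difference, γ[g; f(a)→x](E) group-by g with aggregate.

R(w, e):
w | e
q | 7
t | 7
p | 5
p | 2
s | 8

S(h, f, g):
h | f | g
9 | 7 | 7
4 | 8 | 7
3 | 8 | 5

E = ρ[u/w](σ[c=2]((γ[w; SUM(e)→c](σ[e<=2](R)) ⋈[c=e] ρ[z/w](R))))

Per-node cardinality:
  R → 5
  σ[e<=2](R) → 1
  γ[w; SUM(e)→c](σ[e<=2](R)) → 1
  R → 5
  ρ[z/w](R) → 5
  (γ[w; SUM(e)→c](σ[e<=2](R)) ⋈[c=e] ρ[z/w](R)) → 1
  σ[c=2]((γ[w; SUM(e)→c](σ[e<=2](R)) ⋈[c=e] ρ[z/w](R))) → 1
  ρ[u/w](σ[c=2]((γ[w; SUM(e)→c](σ[e<=2](R)) ⋈[c=e] ρ[z/w](R)))) → 1

|E| = 1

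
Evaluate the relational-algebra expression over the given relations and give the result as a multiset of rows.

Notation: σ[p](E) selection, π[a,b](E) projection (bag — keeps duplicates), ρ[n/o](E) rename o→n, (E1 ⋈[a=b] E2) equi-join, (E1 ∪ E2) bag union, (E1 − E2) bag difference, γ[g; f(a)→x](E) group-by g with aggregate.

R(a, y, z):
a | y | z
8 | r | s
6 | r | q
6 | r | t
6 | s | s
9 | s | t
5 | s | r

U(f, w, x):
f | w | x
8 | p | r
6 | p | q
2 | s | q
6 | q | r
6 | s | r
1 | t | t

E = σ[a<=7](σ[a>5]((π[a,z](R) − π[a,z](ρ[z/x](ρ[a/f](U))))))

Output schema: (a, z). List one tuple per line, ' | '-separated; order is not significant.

Subexpression sizes:
  R → 6
  π[a,z](R) → 6
  U → 6
  ρ[a/f](U) → 6
  ρ[z/x](ρ[a/f](U)) → 6
  π[a,z](ρ[z/x](ρ[a/f](U))) → 6
  (π[a,z](R) − π[a,z](ρ[z/x](ρ[a/f](U)))) → 5
  σ[a>5]((π[a,z](R) − π[a,z](ρ[z/x](ρ[a/f](U))))) → 4
  σ[a<=7](σ[a>5]((π[a,z](R) − π[a,z](ρ[z/x](ρ[a/f](U)))))) → 2

== RESULT ==
a | z
6 | s
6 | t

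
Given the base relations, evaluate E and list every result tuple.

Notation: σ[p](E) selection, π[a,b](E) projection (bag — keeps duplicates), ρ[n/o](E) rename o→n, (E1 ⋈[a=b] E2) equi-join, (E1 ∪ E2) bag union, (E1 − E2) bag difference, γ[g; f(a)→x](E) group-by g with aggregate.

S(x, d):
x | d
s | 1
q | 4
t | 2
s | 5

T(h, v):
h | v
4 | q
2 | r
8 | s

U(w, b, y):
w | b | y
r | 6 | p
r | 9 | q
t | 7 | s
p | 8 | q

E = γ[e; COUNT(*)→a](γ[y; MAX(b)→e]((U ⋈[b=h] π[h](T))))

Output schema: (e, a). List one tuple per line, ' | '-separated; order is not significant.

Subexpression sizes:
  U → 4
  T → 3
  π[h](T) → 3
  (U ⋈[b=h] π[h](T)) → 1
  γ[y; MAX(b)→e]((U ⋈[b=h] π[h](T))) → 1
  γ[e; COUNT(*)→a](γ[y; MAX(b)→e]((U ⋈[b=h] π[h](T)))) → 1

== RESULT ==
e | a
8 | 1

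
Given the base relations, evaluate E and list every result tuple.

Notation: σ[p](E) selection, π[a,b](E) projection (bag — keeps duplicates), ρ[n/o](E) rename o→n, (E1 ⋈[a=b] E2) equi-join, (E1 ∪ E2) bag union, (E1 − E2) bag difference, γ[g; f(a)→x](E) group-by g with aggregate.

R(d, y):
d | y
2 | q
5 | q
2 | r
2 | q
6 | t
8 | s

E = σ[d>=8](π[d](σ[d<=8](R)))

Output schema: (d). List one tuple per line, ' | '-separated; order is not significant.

Stepwise |·|:
  R → 6
  σ[d<=8](R) → 6
  π[d](σ[d<=8](R)) → 6
  σ[d>=8](π[d](σ[d<=8](R))) → 1

== RESULT ==
d
8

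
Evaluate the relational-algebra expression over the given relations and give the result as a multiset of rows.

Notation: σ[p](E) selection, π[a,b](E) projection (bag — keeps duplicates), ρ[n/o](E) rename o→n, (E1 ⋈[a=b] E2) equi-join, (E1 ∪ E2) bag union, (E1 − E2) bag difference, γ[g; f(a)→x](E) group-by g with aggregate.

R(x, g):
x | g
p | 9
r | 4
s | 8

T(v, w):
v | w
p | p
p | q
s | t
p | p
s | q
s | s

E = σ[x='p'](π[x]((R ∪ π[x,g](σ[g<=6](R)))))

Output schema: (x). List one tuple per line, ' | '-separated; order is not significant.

Stepwise |·|:
  R → 3
  R → 3
  σ[g<=6](R) → 1
  π[x,g](σ[g<=6](R)) → 1
  (R ∪ π[x,g](σ[g<=6](R))) → 4
  π[x]((R ∪ π[x,g](σ[g<=6](R)))) → 4
  σ[x='p'](π[x]((R ∪ π[x,g](σ[g<=6](R))))) → 1

== RESULT ==
x
p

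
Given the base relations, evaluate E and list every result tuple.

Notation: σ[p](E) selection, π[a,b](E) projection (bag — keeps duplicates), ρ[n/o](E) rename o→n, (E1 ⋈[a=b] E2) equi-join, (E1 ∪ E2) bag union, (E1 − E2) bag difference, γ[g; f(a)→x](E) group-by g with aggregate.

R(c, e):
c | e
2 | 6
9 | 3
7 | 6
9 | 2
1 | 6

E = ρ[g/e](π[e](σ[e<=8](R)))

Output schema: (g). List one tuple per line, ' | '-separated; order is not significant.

Row counts bottom-up:
  R → 5
  σ[e<=8](R) → 5
  π[e](σ[e<=8](R)) → 5
  ρ[g/e](π[e](σ[e<=8](R))) → 5

== RESULT ==
g
2
3
6
6
6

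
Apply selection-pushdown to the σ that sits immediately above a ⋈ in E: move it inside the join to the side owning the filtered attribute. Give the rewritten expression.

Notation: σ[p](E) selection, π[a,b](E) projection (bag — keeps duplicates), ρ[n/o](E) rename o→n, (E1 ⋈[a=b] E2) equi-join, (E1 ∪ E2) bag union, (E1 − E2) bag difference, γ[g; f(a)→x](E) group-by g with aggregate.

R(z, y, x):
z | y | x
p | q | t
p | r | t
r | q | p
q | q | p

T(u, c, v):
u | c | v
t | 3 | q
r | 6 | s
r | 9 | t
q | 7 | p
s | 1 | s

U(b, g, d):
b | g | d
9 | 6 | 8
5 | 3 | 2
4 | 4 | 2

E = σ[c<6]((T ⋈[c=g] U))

σ filters on c, owned by the left side.
E' = (σ[c<6](T) ⋈[c=g] U)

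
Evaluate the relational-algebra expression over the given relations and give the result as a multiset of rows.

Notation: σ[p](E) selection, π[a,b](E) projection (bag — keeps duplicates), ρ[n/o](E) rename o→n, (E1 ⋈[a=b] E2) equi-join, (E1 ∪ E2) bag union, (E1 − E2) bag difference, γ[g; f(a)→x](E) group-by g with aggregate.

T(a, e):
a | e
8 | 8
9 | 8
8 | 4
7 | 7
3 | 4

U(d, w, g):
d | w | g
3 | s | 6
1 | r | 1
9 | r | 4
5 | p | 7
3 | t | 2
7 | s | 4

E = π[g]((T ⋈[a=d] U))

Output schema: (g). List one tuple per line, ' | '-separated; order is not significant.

Per-node cardinality:
  T → 5
  U → 6
  (T ⋈[a=d] U) → 4
  π[g]((T ⋈[a=d] U)) → 4

== RESULT ==
g
2
4
4
6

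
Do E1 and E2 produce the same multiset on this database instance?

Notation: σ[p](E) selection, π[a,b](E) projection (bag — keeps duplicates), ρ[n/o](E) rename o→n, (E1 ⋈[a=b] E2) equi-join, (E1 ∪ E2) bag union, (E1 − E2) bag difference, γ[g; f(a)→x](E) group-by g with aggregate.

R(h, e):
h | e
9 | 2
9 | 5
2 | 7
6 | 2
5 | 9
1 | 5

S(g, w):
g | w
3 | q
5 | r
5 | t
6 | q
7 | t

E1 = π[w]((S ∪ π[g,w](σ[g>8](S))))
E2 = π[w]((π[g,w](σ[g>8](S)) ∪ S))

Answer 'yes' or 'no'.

E1 stepwise |·|:
  S → 5
  S → 5
  σ[g>8](S) → 0
  π[g,w](σ[g>8](S)) → 0
  (S ∪ π[g,w](σ[g>8](S))) → 5
  π[w]((S ∪ π[g,w](σ[g>8](S)))) → 5
E2 stepwise |·|:
  S → 5
  σ[g>8](S) → 0
  π[g,w](σ[g>8](S)) → 0
  S → 5
  (π[g,w](σ[g>8](S)) ∪ S) → 5
  π[w]((π[g,w](σ[g>8](S)) ∪ S)) → 5

E1 and E2 produce the same multiset:
w
q
q
r
t
t

yes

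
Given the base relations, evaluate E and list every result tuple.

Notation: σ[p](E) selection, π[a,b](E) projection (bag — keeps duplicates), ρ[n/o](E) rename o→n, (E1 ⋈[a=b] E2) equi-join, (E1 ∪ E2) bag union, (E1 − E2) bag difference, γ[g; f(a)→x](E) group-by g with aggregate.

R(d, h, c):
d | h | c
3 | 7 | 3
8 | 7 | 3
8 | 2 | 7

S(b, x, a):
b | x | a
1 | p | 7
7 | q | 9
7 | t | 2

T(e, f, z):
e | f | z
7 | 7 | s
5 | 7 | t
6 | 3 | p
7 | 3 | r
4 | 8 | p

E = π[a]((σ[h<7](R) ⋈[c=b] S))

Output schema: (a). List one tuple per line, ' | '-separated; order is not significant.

Per-node cardinality:
  R → 3
  σ[h<7](R) → 1
  S → 3
  (σ[h<7](R) ⋈[c=b] S) → 2
  π[a]((σ[h<7](R) ⋈[c=b] S)) → 2

== RESULT ==
a
2
9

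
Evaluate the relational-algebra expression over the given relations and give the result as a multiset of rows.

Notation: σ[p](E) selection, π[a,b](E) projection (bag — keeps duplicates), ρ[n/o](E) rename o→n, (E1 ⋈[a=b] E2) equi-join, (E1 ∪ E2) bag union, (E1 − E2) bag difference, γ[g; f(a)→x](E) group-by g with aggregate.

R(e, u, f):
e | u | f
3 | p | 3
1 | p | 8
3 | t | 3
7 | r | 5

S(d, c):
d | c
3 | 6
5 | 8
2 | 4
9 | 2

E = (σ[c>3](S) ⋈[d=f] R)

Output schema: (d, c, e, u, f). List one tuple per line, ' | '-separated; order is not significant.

Stepwise |·|:
  S → 4
  σ[c>3](S) → 3
  R → 4
  (σ[c>3](S) ⋈[d=f] R) → 3

== RESULT ==
d | c | e | u | f
3 | 6 | 3 | p | 3
3 | 6 | 3 | t | 3
5 | 8 | 7 | r | 5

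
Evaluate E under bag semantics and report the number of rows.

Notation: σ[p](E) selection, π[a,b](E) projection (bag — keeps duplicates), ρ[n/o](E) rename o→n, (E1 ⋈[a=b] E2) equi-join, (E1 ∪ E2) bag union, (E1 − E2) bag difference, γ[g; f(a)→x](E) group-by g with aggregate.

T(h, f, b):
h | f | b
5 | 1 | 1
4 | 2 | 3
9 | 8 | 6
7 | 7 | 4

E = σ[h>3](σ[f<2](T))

Subexpression sizes:
  T → 4
  σ[f<2](T) → 1
  σ[h>3](σ[f<2](T)) → 1

|E| = 1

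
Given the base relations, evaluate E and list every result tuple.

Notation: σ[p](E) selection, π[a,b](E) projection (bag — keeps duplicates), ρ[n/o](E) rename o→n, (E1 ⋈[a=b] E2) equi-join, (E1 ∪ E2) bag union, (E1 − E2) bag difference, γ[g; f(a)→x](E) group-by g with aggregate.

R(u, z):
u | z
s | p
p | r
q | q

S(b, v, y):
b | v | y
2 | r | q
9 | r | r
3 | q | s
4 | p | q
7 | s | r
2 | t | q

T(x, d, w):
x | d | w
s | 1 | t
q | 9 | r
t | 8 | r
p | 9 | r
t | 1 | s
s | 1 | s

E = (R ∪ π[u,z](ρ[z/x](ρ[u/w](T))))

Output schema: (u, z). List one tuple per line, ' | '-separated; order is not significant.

Per-node cardinality:
  R → 3
  T → 6
  ρ[u/w](T) → 6
  ρ[z/x](ρ[u/w](T)) → 6
  π[u,z](ρ[z/x](ρ[u/w](T))) → 6
  (R ∪ π[u,z](ρ[z/x](ρ[u/w](T)))) → 9

== RESULT ==
u | z
p | r
q | q
r | p
r | q
r | t
s | p
s | s
s | t
t | s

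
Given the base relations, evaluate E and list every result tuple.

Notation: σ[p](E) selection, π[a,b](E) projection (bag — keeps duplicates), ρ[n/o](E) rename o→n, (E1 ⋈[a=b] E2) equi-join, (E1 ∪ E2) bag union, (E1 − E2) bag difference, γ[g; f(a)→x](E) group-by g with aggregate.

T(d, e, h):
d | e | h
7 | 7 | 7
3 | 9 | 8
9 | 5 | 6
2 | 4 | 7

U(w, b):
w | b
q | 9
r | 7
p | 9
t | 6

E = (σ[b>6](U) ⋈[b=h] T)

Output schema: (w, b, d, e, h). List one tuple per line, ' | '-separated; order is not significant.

Stepwise |·|:
  U → 4
  σ[b>6](U) → 3
  T → 4
  (σ[b>6](U) ⋈[b=h] T) → 2

== RESULT ==
w | b | d | e | h
r | 7 | 2 | 4 | 7
r | 7 | 7 | 7 | 7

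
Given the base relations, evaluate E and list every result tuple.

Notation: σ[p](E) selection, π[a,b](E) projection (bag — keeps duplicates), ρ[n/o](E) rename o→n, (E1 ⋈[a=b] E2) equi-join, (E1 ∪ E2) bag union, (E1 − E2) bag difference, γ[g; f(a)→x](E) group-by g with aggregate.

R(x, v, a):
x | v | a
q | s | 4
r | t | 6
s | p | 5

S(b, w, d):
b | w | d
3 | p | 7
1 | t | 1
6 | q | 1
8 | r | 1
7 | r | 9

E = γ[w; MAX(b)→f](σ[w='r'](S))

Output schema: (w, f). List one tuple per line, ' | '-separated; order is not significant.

Subexpression sizes:
  S → 5
  σ[w='r'](S) → 2
  γ[w; MAX(b)→f](σ[w='r'](S)) → 1

== RESULT ==
w | f
r | 8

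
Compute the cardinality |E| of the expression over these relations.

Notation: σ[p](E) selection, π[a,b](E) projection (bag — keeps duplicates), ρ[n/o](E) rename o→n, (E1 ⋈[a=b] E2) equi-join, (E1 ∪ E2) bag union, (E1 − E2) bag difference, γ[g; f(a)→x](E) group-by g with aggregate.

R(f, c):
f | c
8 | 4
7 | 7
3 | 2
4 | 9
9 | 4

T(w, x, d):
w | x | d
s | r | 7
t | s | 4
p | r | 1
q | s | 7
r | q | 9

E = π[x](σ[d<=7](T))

Per-node cardinality:
  T → 5
  σ[d<=7](T) → 4
  π[x](σ[d<=7](T)) → 4

|E| = 4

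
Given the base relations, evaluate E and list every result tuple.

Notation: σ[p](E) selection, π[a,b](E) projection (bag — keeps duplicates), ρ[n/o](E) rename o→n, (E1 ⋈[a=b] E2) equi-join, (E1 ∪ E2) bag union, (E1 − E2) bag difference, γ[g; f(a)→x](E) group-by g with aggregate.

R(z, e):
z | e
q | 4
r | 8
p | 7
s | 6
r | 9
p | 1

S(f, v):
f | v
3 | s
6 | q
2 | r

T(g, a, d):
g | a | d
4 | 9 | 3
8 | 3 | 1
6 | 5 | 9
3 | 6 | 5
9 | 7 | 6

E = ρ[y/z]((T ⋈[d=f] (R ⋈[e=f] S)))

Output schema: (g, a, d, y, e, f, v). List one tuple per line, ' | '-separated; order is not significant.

Subexpression sizes:
  T → 5
  R → 6
  S → 3
  (R ⋈[e=f] S) → 1
  (T ⋈[d=f] (R ⋈[e=f] S)) → 1
  ρ[y/z]((T ⋈[d=f] (R ⋈[e=f] S))) → 1

== RESULT ==
g | a | d | y | e | f | v
9 | 7 | 6 | s | 6 | 6 | q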